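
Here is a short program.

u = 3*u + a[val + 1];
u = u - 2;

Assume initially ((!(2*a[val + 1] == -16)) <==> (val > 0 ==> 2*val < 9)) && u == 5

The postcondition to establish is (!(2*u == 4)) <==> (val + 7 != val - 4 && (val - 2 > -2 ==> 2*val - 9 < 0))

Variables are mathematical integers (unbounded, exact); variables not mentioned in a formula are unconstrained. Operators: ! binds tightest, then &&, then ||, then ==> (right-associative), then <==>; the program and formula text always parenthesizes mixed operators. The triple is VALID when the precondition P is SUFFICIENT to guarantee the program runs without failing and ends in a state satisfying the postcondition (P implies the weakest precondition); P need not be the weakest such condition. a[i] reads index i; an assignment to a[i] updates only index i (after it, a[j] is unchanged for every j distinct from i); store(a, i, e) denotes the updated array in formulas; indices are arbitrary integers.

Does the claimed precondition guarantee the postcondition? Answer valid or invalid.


Working backward. After the program, the postcondition (!(2*u == 4)) <==> (val + 7 != val - 4 && (val - 2 > -2 ==> 2*val - 9 < 0)) must hold; in canonical form it is (!(2*u == 4)) <==> (val > 0 ==> 2*val < 9).
Before u := u - 2: (!(2*u == 8)) <==> (val > 0 ==> 2*val < 9)
Before u := 3*u + a[val + 1]: (!(2*a[val + 1] + 6*u == 8)) <==> (val > 0 ==> 2*val < 9)
The weakest precondition is (!(2*a[val + 1] + 6*u == 8)) <==> (val > 0 ==> 2*val < 9).
Check whether ((!(2*a[val + 1] == -16)) <==> (val > 0 ==> 2*val < 9)) && u == 5 implies it.
Countermodel: at the initial state a = {[6] = -8, elsewhere -8}, u = 5, val = 5, the precondition holds but the weakest precondition fails.
Answer: invalid


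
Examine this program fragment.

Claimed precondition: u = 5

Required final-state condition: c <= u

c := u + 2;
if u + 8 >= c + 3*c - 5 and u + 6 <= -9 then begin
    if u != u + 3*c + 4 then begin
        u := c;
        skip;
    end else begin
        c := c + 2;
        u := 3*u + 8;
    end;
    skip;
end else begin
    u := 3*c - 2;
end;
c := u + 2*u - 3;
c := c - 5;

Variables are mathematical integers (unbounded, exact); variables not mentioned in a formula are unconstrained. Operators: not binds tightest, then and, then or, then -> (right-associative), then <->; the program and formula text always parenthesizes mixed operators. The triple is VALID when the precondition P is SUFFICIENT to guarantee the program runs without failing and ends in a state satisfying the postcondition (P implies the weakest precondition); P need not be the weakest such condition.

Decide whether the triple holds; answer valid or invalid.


Working backward. After the program, c <= u must hold.
Before c := c - 5: c <= u + 5
Before c := u + 2*u - 3: 2*u <= 8
Then branch requires (3*c != -4 -> 2*c <= 8) and ((not (3*c != -4)) -> 6*u <= -8); else branch requires 6*c <= 12.
Before the if: ((u >= 4*c - 13 and u <= -15) -> ((3*c != -4 -> 2*c <= 8) and ((not (3*c != -4)) -> 6*u <= -8))) and ((not (u >= 4*c - 13 and u <= -15)) -> 6*c <= 12)
Before c := u + 2: ((3*u <= 5 and u <= -15) -> ((3*u != -10 -> 2*u <= 4) and ((not (3*u != -10)) -> 6*u <= -8))) and ((not (3*u <= 5 and u <= -15)) -> 6*u <= 0)
The weakest precondition is ((3*u <= 5 and u <= -15) -> ((3*u != -10 -> 2*u <= 4) and ((not (3*u != -10)) -> 6*u <= -8))) and ((not (3*u <= 5 and u <= -15)) -> 6*u <= 0).
Check whether u = 5 implies it.
Countermodel: at the initial state u = 5, the precondition holds but the weakest precondition fails.
Answer: invalid


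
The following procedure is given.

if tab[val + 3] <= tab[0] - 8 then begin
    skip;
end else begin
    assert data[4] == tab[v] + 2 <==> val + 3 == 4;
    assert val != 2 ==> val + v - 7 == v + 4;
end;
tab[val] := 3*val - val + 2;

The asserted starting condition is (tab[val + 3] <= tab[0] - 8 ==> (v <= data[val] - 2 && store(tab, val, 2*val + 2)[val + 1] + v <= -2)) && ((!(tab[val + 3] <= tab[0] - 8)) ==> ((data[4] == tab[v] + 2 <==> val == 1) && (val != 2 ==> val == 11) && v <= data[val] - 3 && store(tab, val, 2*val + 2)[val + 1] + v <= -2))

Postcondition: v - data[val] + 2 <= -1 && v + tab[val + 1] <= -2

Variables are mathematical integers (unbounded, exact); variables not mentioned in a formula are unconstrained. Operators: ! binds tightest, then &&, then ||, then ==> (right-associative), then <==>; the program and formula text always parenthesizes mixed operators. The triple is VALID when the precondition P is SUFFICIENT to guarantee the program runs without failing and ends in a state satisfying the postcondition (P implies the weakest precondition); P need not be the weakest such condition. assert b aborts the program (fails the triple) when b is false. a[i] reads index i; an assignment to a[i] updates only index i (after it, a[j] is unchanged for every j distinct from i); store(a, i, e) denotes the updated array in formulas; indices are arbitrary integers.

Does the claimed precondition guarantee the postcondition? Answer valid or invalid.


Working backward. After the program, the postcondition v - data[val] + 2 <= -1 && v + tab[val + 1] <= -2 must hold; in canonical form it is v <= data[val] - 3 && tab[val + 1] + v <= -2.
Before tab[val] := 3*val - val + 2: v <= data[val] - 3 && store(tab, val, 2*val + 2)[val + 1] + v <= -2
Then branch requires v <= data[val] - 3 && store(tab, val, 2*val + 2)[val + 1] + v <= -2; else branch requires (data[4] == tab[v] + 2 <==> val == 1) && (val != 2 ==> val == 11) && v <= data[val] - 3 && store(tab, val, 2*val + 2)[val + 1] + v <= -2.
Before the if: (tab[val + 3] <= tab[0] - 8 ==> (v <= data[val] - 3 && store(tab, val, 2*val + 2)[val + 1] + v <= -2)) && ((!(tab[val + 3] <= tab[0] - 8)) ==> ((data[4] == tab[v] + 2 <==> val == 1) && (val != 2 ==> val == 11) && v <= data[val] - 3 && store(tab, val, 2*val + 2)[val + 1] + v <= -2))
The weakest precondition is (tab[val + 3] <= tab[0] - 8 ==> (v <= data[val] - 3 && store(tab, val, 2*val + 2)[val + 1] + v <= -2)) && ((!(tab[val + 3] <= tab[0] - 8)) ==> ((data[4] == tab[v] + 2 <==> val == 1) && (val != 2 ==> val == 11) && v <= data[val] - 3 && store(tab, val, 2*val + 2)[val + 1] + v <= -2)).
Check whether (tab[val + 3] <= tab[0] - 8 ==> (v <= data[val] - 2 && store(tab, val, 2*val + 2)[val + 1] + v <= -2)) && ((!(tab[val + 3] <= tab[0] - 8)) ==> ((data[4] == tab[v] + 2 <==> val == 1) && (val != 2 ==> val == 11) && v <= data[val] - 3 && store(tab, val, 2*val + 2)[val + 1] + v <= -2)) implies it.
Countermodel: at the initial state data = {[0] = 2, [1] = 2, [3] = 2, [4] = 2, elsewhere 2}, tab = {[0] = 15215, [1] = -2, [3] = 15207, [4] = 15215, elsewhere 15215}, v = 0, val = 0, the precondition holds but the weakest precondition fails.
Answer: invalid


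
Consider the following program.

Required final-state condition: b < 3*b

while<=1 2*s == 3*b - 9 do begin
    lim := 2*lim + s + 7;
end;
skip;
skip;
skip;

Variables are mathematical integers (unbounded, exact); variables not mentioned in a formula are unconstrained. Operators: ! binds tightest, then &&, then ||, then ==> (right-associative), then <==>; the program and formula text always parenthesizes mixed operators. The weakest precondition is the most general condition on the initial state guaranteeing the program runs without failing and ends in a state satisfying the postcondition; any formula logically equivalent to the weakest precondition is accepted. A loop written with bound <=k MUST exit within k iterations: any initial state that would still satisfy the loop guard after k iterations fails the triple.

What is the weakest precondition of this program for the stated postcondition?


Working backward. After the program, the postcondition b < 3*b must hold; in canonical form it is 2*b > 0.
Before skip: 2*b > 0
Before skip: 2*b > 0
Before skip: 2*b > 0
Before the loop (bound <=1), unroll the exhaustion recursion (WP_0 = exit-now case; WP_j = one more guarded iteration, up to j = 1):
  WP_0: (!(2*s == 3*b - 9)) && 2*b > 0
  WP_1: (2*s == 3*b - 9 ==> ((!(2*s == 3*b - 9)) && 2*b > 0)) && ((!(2*s == 3*b - 9)) ==> 2*b > 0)
So before the loop: (2*s == 3*b - 9 ==> ((!(2*s == 3*b - 9)) && 2*b > 0)) && ((!(2*s == 3*b - 9)) ==> 2*b > 0)
Answer: WP = (2*s == 3*b - 9 ==> ((!(2*s == 3*b - 9)) && 2*b > 0)) && ((!(2*s == 3*b - 9)) ==> 2*b > 0)


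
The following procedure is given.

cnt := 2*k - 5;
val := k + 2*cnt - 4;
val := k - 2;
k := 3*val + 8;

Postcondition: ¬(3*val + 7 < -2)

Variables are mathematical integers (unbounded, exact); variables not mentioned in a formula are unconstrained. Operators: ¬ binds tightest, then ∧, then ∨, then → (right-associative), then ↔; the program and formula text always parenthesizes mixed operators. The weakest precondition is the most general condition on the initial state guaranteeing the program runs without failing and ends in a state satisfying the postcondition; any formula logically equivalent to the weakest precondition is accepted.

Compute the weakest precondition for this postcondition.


Working backward. After the program, the postcondition ¬(3*val + 7 < -2) must hold; in canonical form it is ¬(3*val < -9).
Before k := 3*val + 8: ¬(3*val < -9)
Before val := k - 2: ¬(3*k < -3)
Before val := k + 2*cnt - 4: ¬(3*k < -3)
Before cnt := 2*k - 5: ¬(3*k < -3)
Answer: WP = ¬(3*k < -3)


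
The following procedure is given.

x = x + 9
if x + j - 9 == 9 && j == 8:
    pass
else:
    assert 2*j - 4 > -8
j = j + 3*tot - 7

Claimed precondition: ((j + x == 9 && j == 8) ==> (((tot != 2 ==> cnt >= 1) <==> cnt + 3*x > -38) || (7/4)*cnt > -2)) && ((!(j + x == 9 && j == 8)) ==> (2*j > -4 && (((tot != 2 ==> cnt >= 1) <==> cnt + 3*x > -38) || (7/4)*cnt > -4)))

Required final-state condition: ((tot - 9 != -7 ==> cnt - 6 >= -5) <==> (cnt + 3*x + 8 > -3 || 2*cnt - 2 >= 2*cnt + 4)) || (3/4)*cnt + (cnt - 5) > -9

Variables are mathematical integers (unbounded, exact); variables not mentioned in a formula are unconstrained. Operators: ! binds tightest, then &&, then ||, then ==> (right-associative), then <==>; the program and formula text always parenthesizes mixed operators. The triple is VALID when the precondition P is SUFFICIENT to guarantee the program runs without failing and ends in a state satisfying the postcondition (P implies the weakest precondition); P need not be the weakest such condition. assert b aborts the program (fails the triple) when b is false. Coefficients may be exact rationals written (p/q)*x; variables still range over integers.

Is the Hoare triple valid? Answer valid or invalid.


Working backward. After the program, the postcondition ((tot - 9 != -7 ==> cnt - 6 >= -5) <==> (cnt + 3*x + 8 > -3 || 2*cnt - 2 >= 2*cnt + 4)) || (3/4)*cnt + (cnt - 5) > -9 must hold; in canonical form it is ((tot != 2 ==> cnt >= 1) <==> cnt + 3*x > -11) || (7/4)*cnt > -4.
Before j := j + 3*tot - 7: ((tot != 2 ==> cnt >= 1) <==> cnt + 3*x > -11) || (7/4)*cnt > -4
Then branch requires ((tot != 2 ==> cnt >= 1) <==> cnt + 3*x > -11) || (7/4)*cnt > -4; else branch requires 2*j > -4 && (((tot != 2 ==> cnt >= 1) <==> cnt + 3*x > -11) || (7/4)*cnt > -4).
Before the if: ((j + x == 18 && j == 8) ==> (((tot != 2 ==> cnt >= 1) <==> cnt + 3*x > -11) || (7/4)*cnt > -4)) && ((!(j + x == 18 && j == 8)) ==> (2*j > -4 && (((tot != 2 ==> cnt >= 1) <==> cnt + 3*x > -11) || (7/4)*cnt > -4)))
Before x := x + 9: ((j + x == 9 && j == 8) ==> (((tot != 2 ==> cnt >= 1) <==> cnt + 3*x > -38) || (7/4)*cnt > -4)) && ((!(j + x == 9 && j == 8)) ==> (2*j > -4 && (((tot != 2 ==> cnt >= 1) <==> cnt + 3*x > -38) || (7/4)*cnt > -4)))
The weakest precondition is ((j + x == 9 && j == 8) ==> (((tot != 2 ==> cnt >= 1) <==> cnt + 3*x > -38) || (7/4)*cnt > -4)) && ((!(j + x == 9 && j == 8)) ==> (2*j > -4 && (((tot != 2 ==> cnt >= 1) <==> cnt + 3*x > -38) || (7/4)*cnt > -4))).
Check whether ((j + x == 9 && j == 8) ==> (((tot != 2 ==> cnt >= 1) <==> cnt + 3*x > -38) || (7/4)*cnt > -2)) && ((!(j + x == 9 && j == 8)) ==> (2*j > -4 && (((tot != 2 ==> cnt >= 1) <==> cnt + 3*x > -38) || (7/4)*cnt > -4))) implies it.
Every state satisfying the precondition satisfies the weakest precondition: the implication holds.
Answer: valid


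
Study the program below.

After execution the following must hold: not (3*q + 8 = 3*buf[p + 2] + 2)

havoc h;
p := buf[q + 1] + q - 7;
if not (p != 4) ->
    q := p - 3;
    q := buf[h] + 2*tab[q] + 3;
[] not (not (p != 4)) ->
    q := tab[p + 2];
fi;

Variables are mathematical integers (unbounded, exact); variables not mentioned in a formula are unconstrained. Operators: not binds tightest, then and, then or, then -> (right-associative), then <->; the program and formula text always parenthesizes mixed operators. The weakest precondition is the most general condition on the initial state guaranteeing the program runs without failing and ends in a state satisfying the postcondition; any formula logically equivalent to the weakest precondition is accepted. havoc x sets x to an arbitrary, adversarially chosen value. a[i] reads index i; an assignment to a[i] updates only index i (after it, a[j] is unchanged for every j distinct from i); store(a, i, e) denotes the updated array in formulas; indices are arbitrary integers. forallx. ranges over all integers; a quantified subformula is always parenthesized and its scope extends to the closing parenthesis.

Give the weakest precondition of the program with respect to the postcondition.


Working backward. After the program, the postcondition not (3*q + 8 = 3*buf[p + 2] + 2) must hold; in canonical form it is not (3*q = 3*buf[p + 2] - 6).
Then branch requires not (3*buf[h] + 6*tab[p - 3] = 3*buf[p + 2] - 15); else branch requires not (3*tab[p + 2] = 3*buf[p + 2] - 6).
Before the if: ((not (p != 4)) -> (not (3*buf[h] + 6*tab[p - 3] = 3*buf[p + 2] - 15))) and (p != 4 -> (not (3*tab[p + 2] = 3*buf[p + 2] - 6)))
Before p := buf[q + 1] + q - 7: ((not (buf[q + 1] + q != 11)) -> (not (3*buf[h] + 6*tab[buf[q + 1] + q - 10] = 3*buf[buf[q + 1] + q - 5] - 15))) and (buf[q + 1] + q != 11 -> (not (3*tab[buf[q + 1] + q - 5] = 3*buf[buf[q + 1] + q - 5] - 6)))
Before havoc h: forall h_1. (((not (buf[q + 1] + q != 11)) -> (not (3*buf[h_1] + 6*tab[buf[q + 1] + q - 10] = 3*buf[buf[q + 1] + q - 5] - 15))) and (buf[q + 1] + q != 11 -> (not (3*tab[buf[q + 1] + q - 5] = 3*buf[buf[q + 1] + q - 5] - 6))))
Answer: WP = forall h_1. (((not (buf[q + 1] + q != 11)) -> (not (3*buf[h_1] + 6*tab[buf[q + 1] + q - 10] = 3*buf[buf[q + 1] + q - 5] - 15))) and (buf[q + 1] + q != 11 -> (not (3*tab[buf[q + 1] + q - 5] = 3*buf[buf[q + 1] + q - 5] - 6))))


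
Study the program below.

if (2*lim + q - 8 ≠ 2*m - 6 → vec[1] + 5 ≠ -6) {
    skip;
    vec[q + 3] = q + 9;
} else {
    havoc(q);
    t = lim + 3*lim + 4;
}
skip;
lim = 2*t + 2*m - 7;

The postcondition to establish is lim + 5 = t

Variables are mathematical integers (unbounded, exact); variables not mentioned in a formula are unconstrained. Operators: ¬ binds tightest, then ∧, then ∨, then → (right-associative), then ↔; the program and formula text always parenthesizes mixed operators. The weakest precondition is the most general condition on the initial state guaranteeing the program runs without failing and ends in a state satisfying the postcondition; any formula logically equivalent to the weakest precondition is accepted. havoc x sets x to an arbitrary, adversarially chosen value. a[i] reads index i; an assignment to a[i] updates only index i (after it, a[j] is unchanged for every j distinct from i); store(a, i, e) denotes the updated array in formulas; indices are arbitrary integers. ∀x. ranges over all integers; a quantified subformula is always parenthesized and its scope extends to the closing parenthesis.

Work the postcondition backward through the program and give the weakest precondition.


Working backward. After the program, the postcondition lim + 5 = t must hold; in canonical form it is lim = t - 5.
Before lim := 2*t + 2*m - 7: 2*m + t = 2
Before skip: 2*m + t = 2
Then branch requires 2*m + t = 2; else branch requires 4*lim + 2*m = -2.
Before the if: ((2*lim + q ≠ 2*m + 2 → vec[1] ≠ -11) → 2*m + t = 2) ∧ ((¬(2*lim + q ≠ 2*m + 2 → vec[1] ≠ -11)) → 4*lim + 2*m = -2)
Answer: WP = ((2*lim + q ≠ 2*m + 2 → vec[1] ≠ -11) → 2*m + t = 2) ∧ ((¬(2*lim + q ≠ 2*m + 2 → vec[1] ≠ -11)) → 4*lim + 2*m = -2)


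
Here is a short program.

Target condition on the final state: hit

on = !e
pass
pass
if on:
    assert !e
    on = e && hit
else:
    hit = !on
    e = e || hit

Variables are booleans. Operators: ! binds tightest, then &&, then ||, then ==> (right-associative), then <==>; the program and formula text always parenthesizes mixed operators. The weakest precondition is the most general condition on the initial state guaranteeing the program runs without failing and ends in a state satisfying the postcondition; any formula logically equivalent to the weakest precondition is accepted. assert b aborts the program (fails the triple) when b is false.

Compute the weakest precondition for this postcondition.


Working backward. After the program, hit must hold.
Then branch requires (!e) && hit; else branch requires !on.
Before the if: on ==> ((!e) && hit)
Before skip: on ==> ((!e) && hit)
Before skip: on ==> ((!e) && hit)
Before on := !e: (!e) ==> ((!e) && hit)
Answer: WP = (!e) ==> ((!e) && hit)


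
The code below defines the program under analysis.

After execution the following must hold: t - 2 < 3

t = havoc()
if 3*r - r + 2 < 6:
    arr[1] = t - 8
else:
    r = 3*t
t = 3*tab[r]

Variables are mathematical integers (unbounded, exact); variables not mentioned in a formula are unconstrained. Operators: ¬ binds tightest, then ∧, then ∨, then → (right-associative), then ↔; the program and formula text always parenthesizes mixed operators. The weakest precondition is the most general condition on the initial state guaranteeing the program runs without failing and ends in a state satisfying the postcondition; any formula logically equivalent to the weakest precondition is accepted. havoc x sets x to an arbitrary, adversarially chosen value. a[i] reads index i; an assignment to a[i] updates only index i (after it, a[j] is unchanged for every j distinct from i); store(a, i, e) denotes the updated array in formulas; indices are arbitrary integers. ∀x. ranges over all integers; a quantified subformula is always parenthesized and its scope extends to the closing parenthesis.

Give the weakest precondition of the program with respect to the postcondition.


Working backward. After the program, the postcondition t - 2 < 3 must hold; in canonical form it is t < 5.
Before t := 3*tab[r]: 3*tab[r] < 5
Then branch requires 3*tab[r] < 5; else branch requires 3*tab[3*t] < 5.
Before the if: (2*r < 4 → 3*tab[r] < 5) ∧ ((¬(2*r < 4)) → 3*tab[3*t] < 5)
Before havoc t: ∀t_1. ((2*r < 4 → 3*tab[r] < 5) ∧ ((¬(2*r < 4)) → 3*tab[3*t_1] < 5))
Answer: WP = ∀t_1. ((2*r < 4 → 3*tab[r] < 5) ∧ ((¬(2*r < 4)) → 3*tab[3*t_1] < 5))


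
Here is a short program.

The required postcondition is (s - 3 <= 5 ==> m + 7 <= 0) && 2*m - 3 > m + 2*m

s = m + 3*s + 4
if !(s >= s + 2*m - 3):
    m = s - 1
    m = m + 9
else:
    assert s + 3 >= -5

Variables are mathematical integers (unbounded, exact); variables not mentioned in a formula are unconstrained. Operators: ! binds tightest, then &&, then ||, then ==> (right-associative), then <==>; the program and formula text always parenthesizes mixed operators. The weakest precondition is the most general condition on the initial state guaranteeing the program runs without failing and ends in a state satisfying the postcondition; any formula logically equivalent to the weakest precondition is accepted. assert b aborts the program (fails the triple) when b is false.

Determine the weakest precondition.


Working backward. After the program, the postcondition (s - 3 <= 5 ==> m + 7 <= 0) && 2*m - 3 > m + 2*m must hold; in canonical form it is (s <= 8 ==> m <= -7) && m < -3.
Then branch requires (s <= 8 ==> s <= -15) && s < -11; else branch requires s >= -8 && (s <= 8 ==> m <= -7) && m < -3.
Before the if: ((!(2*m <= 3)) ==> ((s <= 8 ==> s <= -15) && s < -11)) && (2*m <= 3 ==> (s >= -8 && (s <= 8 ==> m <= -7) && m < -3))
Before s := m + 3*s + 4: ((!(2*m <= 3)) ==> ((m + 3*s <= 4 ==> m + 3*s <= -19) && m + 3*s < -15)) && (2*m <= 3 ==> (m + 3*s >= -12 && (m + 3*s <= 4 ==> m <= -7) && m < -3))
Answer: WP = ((!(2*m <= 3)) ==> ((m + 3*s <= 4 ==> m + 3*s <= -19) && m + 3*s < -15)) && (2*m <= 3 ==> (m + 3*s >= -12 && (m + 3*s <= 4 ==> m <= -7) && m < -3))


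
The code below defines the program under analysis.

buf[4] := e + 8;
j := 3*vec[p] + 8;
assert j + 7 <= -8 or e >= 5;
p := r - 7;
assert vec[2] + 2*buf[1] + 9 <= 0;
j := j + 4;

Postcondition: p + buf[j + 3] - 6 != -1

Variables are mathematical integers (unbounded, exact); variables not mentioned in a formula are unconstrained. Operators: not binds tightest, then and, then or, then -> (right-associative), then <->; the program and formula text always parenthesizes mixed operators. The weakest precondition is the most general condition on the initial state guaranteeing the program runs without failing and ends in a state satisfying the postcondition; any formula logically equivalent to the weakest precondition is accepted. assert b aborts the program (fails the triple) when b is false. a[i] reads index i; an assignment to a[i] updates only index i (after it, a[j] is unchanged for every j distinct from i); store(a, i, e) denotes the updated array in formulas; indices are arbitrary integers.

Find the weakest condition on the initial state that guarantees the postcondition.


Working backward. After the program, the postcondition p + buf[j + 3] - 6 != -1 must hold; in canonical form it is buf[j + 3] + p != 5.
Before j := j + 4: buf[j + 7] + p != 5
Before assert vec[2] + 2*buf[1] + 9 <= 0: 2*buf[1] + vec[2] <= -9 and buf[j + 7] + p != 5
Before p := r - 7: 2*buf[1] + vec[2] <= -9 and buf[j + 7] + r != 12
Before assert j + 7 <= -8 or e >= 5: (j <= -15 or e >= 5) and 2*buf[1] + vec[2] <= -9 and buf[j + 7] + r != 12
Before j := 3*vec[p] + 8: (3*vec[p] <= -23 or e >= 5) and 2*buf[1] + vec[2] <= -9 and buf[3*vec[p] + 15] + r != 12
Before buf[4] := e + 8: (3*vec[p] <= -23 or e >= 5) and 2*buf[1] + vec[2] <= -9 and store(buf, 4, e + 8)[3*vec[p] + 15] + r != 12
Answer: WP = (3*vec[p] <= -23 or e >= 5) and 2*buf[1] + vec[2] <= -9 and store(buf, 4, e + 8)[3*vec[p] + 15] + r != 12


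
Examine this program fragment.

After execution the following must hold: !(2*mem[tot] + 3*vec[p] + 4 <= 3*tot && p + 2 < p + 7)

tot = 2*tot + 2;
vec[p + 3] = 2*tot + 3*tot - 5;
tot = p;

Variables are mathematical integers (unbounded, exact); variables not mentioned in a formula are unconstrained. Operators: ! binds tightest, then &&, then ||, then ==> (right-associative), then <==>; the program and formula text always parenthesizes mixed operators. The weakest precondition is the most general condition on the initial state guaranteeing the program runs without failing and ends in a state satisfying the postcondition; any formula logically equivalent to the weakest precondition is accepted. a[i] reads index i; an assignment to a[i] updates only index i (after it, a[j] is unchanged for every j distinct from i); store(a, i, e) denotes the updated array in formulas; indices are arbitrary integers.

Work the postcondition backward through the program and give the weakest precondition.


Working backward. After the program, the postcondition !(2*mem[tot] + 3*vec[p] + 4 <= 3*tot && p + 2 < p + 7) must hold; in canonical form it is !(2*mem[tot] + 3*vec[p] <= 3*tot - 4).
Before tot := p: !(2*mem[p] + 3*vec[p] <= 3*p - 4)
Before vec[p + 3] := 2*tot + 3*tot - 5: !(2*mem[p] + 3*store(vec, p + 3, 5*tot - 5)[p] <= 3*p - 4)
Before tot := 2*tot + 2: !(2*mem[p] + 3*store(vec, p + 3, 10*tot + 5)[p] <= 3*p - 4)
Answer: WP = !(2*mem[p] + 3*store(vec, p + 3, 10*tot + 5)[p] <= 3*p - 4)


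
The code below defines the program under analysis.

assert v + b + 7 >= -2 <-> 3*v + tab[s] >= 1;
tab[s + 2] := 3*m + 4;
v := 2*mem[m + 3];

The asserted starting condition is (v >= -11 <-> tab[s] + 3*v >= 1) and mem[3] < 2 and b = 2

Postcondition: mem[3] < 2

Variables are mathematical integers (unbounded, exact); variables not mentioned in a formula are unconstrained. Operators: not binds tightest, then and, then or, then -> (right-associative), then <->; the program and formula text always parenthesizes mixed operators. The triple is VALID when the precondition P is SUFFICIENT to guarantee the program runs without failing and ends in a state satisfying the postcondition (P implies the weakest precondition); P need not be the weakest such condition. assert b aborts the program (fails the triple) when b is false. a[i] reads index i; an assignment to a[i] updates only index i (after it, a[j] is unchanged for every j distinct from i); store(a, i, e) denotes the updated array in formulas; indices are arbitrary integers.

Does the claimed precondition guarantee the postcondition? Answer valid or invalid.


Working backward. After the program, mem[3] < 2 must hold.
Before v := 2*mem[m + 3]: mem[3] < 2
Before tab[s + 2] := 3*m + 4: mem[3] < 2
Before assert v + b + 7 >= -2 <-> 3*v + tab[s] >= 1: (b + v >= -9 <-> tab[s] + 3*v >= 1) and mem[3] < 2
The weakest precondition is (b + v >= -9 <-> tab[s] + 3*v >= 1) and mem[3] < 2.
Check whether (v >= -11 <-> tab[s] + 3*v >= 1) and mem[3] < 2 and b = 2 implies it.
Every state satisfying the precondition satisfies the weakest precondition: the implication holds.
Answer: valid


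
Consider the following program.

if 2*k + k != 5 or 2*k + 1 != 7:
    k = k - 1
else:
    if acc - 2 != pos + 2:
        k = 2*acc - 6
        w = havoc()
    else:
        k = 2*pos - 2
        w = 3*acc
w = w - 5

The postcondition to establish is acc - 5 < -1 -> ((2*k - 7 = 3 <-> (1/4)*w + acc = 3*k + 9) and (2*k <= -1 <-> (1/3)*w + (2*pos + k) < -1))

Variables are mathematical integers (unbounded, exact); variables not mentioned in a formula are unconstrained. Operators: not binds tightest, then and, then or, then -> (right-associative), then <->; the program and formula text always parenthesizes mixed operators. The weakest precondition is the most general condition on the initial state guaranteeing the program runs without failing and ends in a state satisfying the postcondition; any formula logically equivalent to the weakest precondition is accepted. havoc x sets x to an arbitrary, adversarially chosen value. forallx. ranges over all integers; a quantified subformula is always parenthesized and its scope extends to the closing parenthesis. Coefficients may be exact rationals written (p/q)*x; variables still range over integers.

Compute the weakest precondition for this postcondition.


Working backward. After the program, the postcondition acc - 5 < -1 -> ((2*k - 7 = 3 <-> (1/4)*w + acc = 3*k + 9) and (2*k <= -1 <-> (1/3)*w + (2*pos + k) < -1)) must hold; in canonical form it is acc < 4 -> ((2*k = 10 <-> acc + (1/4)*w = 3*k + 9) and (2*k <= -1 <-> k + 2*pos + (1/3)*w < -1)).
Before w := w - 5: acc < 4 -> ((2*k = 10 <-> acc + (1/4)*w = 3*k + 41/4) and (2*k <= -1 <-> k + 2*pos + (1/3)*w < 2/3))
Then branch requires acc < 4 -> ((2*k = 12 <-> acc + (1/4)*w = 3*k + 29/4) and (2*k <= 1 <-> k + 2*pos + (1/3)*w < 5/3)); else branch requires (acc != pos + 4 -> (forall w_1. (acc < 4 -> ((4*acc = 22 <-> (1/4)*w_1 = 5*acc - 31/4) and (4*acc <= 11 <-> 2*acc + 2*pos + (1/3)*w_1 < 20/3))))) and ((not (acc != pos + 4)) -> (acc < 4 -> ((4*pos = 14 <-> (7/4)*acc = 6*pos + 17/4) and (4*pos <= 3 <-> acc + 4*pos < 8/3)))).
Before the if: ((3*k != 5 or 2*k != 6) -> (acc < 4 -> ((2*k = 12 <-> acc + (1/4)*w = 3*k + 29/4) and (2*k <= 1 <-> k + 2*pos + (1/3)*w < 5/3)))) and ((not (3*k != 5 or 2*k != 6)) -> ((acc != pos + 4 -> (forall w_1. (acc < 4 -> ((4*acc = 22 <-> (1/4)*w_1 = 5*acc - 31/4) and (4*acc <= 11 <-> 2*acc + 2*pos + (1/3)*w_1 < 20/3))))) and ((not (acc != pos + 4)) -> (acc < 4 -> ((4*pos = 14 <-> (7/4)*acc = 6*pos + 17/4) and (4*pos <= 3 <-> acc + 4*pos < 8/3))))))
Answer: WP = ((3*k != 5 or 2*k != 6) -> (acc < 4 -> ((2*k = 12 <-> acc + (1/4)*w = 3*k + 29/4) and (2*k <= 1 <-> k + 2*pos + (1/3)*w < 5/3)))) and ((not (3*k != 5 or 2*k != 6)) -> ((acc != pos + 4 -> (forall w_1. (acc < 4 -> ((4*acc = 22 <-> (1/4)*w_1 = 5*acc - 31/4) and (4*acc <= 11 <-> 2*acc + 2*pos + (1/3)*w_1 < 20/3))))) and ((not (acc != pos + 4)) -> (acc < 4 -> ((4*pos = 14 <-> (7/4)*acc = 6*pos + 17/4) and (4*pos <= 3 <-> acc + 4*pos < 8/3))))))


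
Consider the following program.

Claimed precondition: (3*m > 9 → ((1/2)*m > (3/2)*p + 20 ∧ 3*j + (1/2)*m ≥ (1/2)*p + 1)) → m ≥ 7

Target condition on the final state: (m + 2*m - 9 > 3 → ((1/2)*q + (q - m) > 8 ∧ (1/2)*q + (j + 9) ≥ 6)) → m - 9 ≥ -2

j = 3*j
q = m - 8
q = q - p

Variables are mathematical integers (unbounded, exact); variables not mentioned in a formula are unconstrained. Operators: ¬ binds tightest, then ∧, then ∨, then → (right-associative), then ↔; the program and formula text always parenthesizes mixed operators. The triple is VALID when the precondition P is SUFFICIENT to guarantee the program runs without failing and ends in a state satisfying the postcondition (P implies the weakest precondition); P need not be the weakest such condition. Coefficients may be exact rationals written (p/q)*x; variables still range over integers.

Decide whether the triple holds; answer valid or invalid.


Working backward. After the program, the postcondition (m + 2*m - 9 > 3 → ((1/2)*q + (q - m) > 8 ∧ (1/2)*q + (j + 9) ≥ 6)) → m - 9 ≥ -2 must hold; in canonical form it is (3*m > 12 → ((3/2)*q > m + 8 ∧ j + (1/2)*q ≥ -3)) → m ≥ 7.
Before q := q - p: (3*m > 12 → ((3/2)*q > m + (3/2)*p + 8 ∧ j + (1/2)*q ≥ (1/2)*p - 3)) → m ≥ 7
Before q := m - 8: (3*m > 12 → ((1/2)*m > (3/2)*p + 20 ∧ j + (1/2)*m ≥ (1/2)*p + 1)) → m ≥ 7
Before j := 3*j: (3*m > 12 → ((1/2)*m > (3/2)*p + 20 ∧ 3*j + (1/2)*m ≥ (1/2)*p + 1)) → m ≥ 7
The weakest precondition is (3*m > 12 → ((1/2)*m > (3/2)*p + 20 ∧ 3*j + (1/2)*m ≥ (1/2)*p + 1)) → m ≥ 7.
Check whether (3*m > 9 → ((1/2)*m > (3/2)*p + 20 ∧ 3*j + (1/2)*m ≥ (1/2)*p + 1)) → m ≥ 7 implies it.
Countermodel: at the initial state j = -3, m = 4, p = -15, the precondition holds but the weakest precondition fails.
Answer: invalid


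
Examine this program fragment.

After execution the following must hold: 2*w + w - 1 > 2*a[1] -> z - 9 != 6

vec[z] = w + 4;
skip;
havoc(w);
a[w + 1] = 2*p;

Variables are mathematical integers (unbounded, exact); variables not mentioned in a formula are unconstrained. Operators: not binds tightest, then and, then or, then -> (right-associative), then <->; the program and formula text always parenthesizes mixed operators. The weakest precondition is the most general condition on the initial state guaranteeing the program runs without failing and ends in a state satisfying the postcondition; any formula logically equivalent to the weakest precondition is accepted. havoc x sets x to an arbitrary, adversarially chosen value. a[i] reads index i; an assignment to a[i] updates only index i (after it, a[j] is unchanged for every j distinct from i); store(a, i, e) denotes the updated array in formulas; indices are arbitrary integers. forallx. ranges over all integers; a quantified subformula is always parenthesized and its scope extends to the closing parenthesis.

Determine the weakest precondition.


Working backward. After the program, the postcondition 2*w + w - 1 > 2*a[1] -> z - 9 != 6 must hold; in canonical form it is 3*w > 2*a[1] + 1 -> z != 15.
Before a[w + 1] := 2*p: 3*w > 2*store(a, w + 1, 2*p)[1] + 1 -> z != 15
Before havoc w: forall w_1. (3*w_1 > 2*store(a, w_1 + 1, 2*p)[1] + 1 -> z != 15)
Before skip: forall w_1. (3*w_1 > 2*store(a, w_1 + 1, 2*p)[1] + 1 -> z != 15)
Before vec[z] := w + 4: forall w_1. (3*w_1 > 2*store(a, w_1 + 1, 2*p)[1] + 1 -> z != 15)
Answer: WP = forall w_1. (3*w_1 > 2*store(a, w_1 + 1, 2*p)[1] + 1 -> z != 15)


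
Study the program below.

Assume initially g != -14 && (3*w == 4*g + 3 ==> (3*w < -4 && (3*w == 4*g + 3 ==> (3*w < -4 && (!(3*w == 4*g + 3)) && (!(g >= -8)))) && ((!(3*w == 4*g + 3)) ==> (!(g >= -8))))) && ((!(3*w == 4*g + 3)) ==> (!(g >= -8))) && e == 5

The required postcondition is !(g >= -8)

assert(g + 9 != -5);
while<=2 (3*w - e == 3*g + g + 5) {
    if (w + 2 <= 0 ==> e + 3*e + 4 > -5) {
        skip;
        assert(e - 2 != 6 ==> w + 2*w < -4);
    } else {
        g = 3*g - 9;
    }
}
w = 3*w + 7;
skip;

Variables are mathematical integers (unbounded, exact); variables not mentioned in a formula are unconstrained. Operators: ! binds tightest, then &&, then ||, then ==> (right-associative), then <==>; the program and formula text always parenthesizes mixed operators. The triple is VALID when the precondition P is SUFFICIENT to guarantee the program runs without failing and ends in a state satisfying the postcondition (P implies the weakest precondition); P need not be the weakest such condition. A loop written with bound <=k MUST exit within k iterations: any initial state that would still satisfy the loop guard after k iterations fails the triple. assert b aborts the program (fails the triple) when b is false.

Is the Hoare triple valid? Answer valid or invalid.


Working backward. After the program, !(g >= -8) must hold.
Before skip: !(g >= -8)
Before w := 3*w + 7: !(g >= -8)
Before the loop (bound <=2), unroll the exhaustion recursion (WP_0 = exit-now case; WP_j = one more guarded iteration, up to j = 2):
  WP_0: (!(3*w == e + 4*g + 5)) && (!(g >= -8))
  WP_1: (3*w == e + 4*g + 5 ==> (((w <= -2 ==> 4*e > -9) ==> ((e != 8 ==> 3*w < -4) && (!(3*w == e + 4*g + 5)) && (!(g >= -8)))) && ((!(w <= -2 ==> 4*e > -9)) ==> ((!(3*w == e + 12*g - 31)) && (!(3*g >= 1)))))) && ((!(3*w == e + 4*g + 5)) ==> (!(g >= -8)))
  WP_2: (3*w == e + 4*g + 5 ==> (((w <= -2 ==> 4*e > -9) ==> ((e != 8 ==> 3*w < -4) && (3*w == e + 4*g + 5 ==> (((w <= -2 ==> 4*e > -9) ==> ((e != 8 ==> 3*w < -4) && (!(3*w == e + 4*g + 5)) && (!(g >= -8)))) && ((!(w <= -2 ==> 4*e > -9)) ==> ((!(3*w == e + 12*g - 31)) && (!(3*g >= 1)))))) && ((!(3*w == e + 4*g + 5)) ==> (!(g >= -8))))) && ((!(w <= -2 ==> 4*e > -9)) ==> ((3*w == e + 12*g - 31 ==> (((w <= -2 ==> 4*e > -9) ==> ((e != 8 ==> 3*w < -4) && (!(3*w == e + 12*g - 31)) && (!(3*g >= 1)))) && ((!(w <= -2 ==> 4*e > -9)) ==> ((!(3*w == e + 36*g - 139)) && (!(9*g >= 28)))))) && ((!(3*w == e + 12*g - 31)) ==> (!(3*g >= 1))))))) && ((!(3*w == e + 4*g + 5)) ==> (!(g >= -8)))
So before the loop: (3*w == e + 4*g + 5 ==> (((w <= -2 ==> 4*e > -9) ==> ((e != 8 ==> 3*w < -4) && (3*w == e + 4*g + 5 ==> (((w <= -2 ==> 4*e > -9) ==> ((e != 8 ==> 3*w < -4) && (!(3*w == e + 4*g + 5)) && (!(g >= -8)))) && ((!(w <= -2 ==> 4*e > -9)) ==> ((!(3*w == e + 12*g - 31)) && (!(3*g >= 1)))))) && ((!(3*w == e + 4*g + 5)) ==> (!(g >= -8))))) && ((!(w <= -2 ==> 4*e > -9)) ==> ((3*w == e + 12*g - 31 ==> (((w <= -2 ==> 4*e > -9) ==> ((e != 8 ==> 3*w < -4) && (!(3*w == e + 12*g - 31)) && (!(3*g >= 1)))) && ((!(w <= -2 ==> 4*e > -9)) ==> ((!(3*w == e + 36*g - 139)) && (!(9*g >= 28)))))) && ((!(3*w == e + 12*g - 31)) ==> (!(3*g >= 1))))))) && ((!(3*w == e + 4*g + 5)) ==> (!(g >= -8)))
Before assert g + 9 != -5: g != -14 && (3*w == e + 4*g + 5 ==> (((w <= -2 ==> 4*e > -9) ==> ((e != 8 ==> 3*w < -4) && (3*w == e + 4*g + 5 ==> (((w <= -2 ==> 4*e > -9) ==> ((e != 8 ==> 3*w < -4) && (!(3*w == e + 4*g + 5)) && (!(g >= -8)))) && ((!(w <= -2 ==> 4*e > -9)) ==> ((!(3*w == e + 12*g - 31)) && (!(3*g >= 1)))))) && ((!(3*w == e + 4*g + 5)) ==> (!(g >= -8))))) && ((!(w <= -2 ==> 4*e > -9)) ==> ((3*w == e + 12*g - 31 ==> (((w <= -2 ==> 4*e > -9) ==> ((e != 8 ==> 3*w < -4) && (!(3*w == e + 12*g - 31)) && (!(3*g >= 1)))) && ((!(w <= -2 ==> 4*e > -9)) ==> ((!(3*w == e + 36*g - 139)) && (!(9*g >= 28)))))) && ((!(3*w == e + 12*g - 31)) ==> (!(3*g >= 1))))))) && ((!(3*w == e + 4*g + 5)) ==> (!(g >= -8)))
The weakest precondition is g != -14 && (3*w == e + 4*g + 5 ==> (((w <= -2 ==> 4*e > -9) ==> ((e != 8 ==> 3*w < -4) && (3*w == e + 4*g + 5 ==> (((w <= -2 ==> 4*e > -9) ==> ((e != 8 ==> 3*w < -4) && (!(3*w == e + 4*g + 5)) && (!(g >= -8)))) && ((!(w <= -2 ==> 4*e > -9)) ==> ((!(3*w == e + 12*g - 31)) && (!(3*g >= 1)))))) && ((!(3*w == e + 4*g + 5)) ==> (!(g >= -8))))) && ((!(w <= -2 ==> 4*e > -9)) ==> ((3*w == e + 12*g - 31 ==> (((w <= -2 ==> 4*e > -9) ==> ((e != 8 ==> 3*w < -4) && (!(3*w == e + 12*g - 31)) && (!(3*g >= 1)))) && ((!(w <= -2 ==> 4*e > -9)) ==> ((!(3*w == e + 36*g - 139)) && (!(9*g >= 28)))))) && ((!(3*w == e + 12*g - 31)) ==> (!(3*g >= 1))))))) && ((!(3*w == e + 4*g + 5)) ==> (!(g >= -8))).
Check whether g != -14 && (3*w == 4*g + 3 ==> (3*w < -4 && (3*w == 4*g + 3 ==> (3*w < -4 && (!(3*w == 4*g + 3)) && (!(g >= -8)))) && ((!(3*w == 4*g + 3)) ==> (!(g >= -8))))) && ((!(3*w == 4*g + 3)) ==> (!(g >= -8))) && e == 5 implies it.
Countermodel: at the initial state e = 5, g = -16, w = -18, the precondition holds but the weakest precondition fails.
Answer: invalid


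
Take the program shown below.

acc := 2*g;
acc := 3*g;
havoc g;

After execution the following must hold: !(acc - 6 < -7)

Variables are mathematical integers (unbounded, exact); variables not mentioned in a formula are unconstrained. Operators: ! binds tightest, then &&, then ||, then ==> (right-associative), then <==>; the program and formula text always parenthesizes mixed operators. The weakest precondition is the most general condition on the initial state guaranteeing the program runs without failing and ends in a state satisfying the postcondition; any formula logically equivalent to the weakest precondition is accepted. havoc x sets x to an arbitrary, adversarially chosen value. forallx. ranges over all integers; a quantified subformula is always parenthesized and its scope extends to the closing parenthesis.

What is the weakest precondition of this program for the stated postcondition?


Working backward. After the program, the postcondition !(acc - 6 < -7) must hold; in canonical form it is !(acc < -1).
Before havoc g: !(acc < -1)
Before acc := 3*g: !(3*g < -1)
Before acc := 2*g: !(3*g < -1)
Answer: WP = !(3*g < -1)


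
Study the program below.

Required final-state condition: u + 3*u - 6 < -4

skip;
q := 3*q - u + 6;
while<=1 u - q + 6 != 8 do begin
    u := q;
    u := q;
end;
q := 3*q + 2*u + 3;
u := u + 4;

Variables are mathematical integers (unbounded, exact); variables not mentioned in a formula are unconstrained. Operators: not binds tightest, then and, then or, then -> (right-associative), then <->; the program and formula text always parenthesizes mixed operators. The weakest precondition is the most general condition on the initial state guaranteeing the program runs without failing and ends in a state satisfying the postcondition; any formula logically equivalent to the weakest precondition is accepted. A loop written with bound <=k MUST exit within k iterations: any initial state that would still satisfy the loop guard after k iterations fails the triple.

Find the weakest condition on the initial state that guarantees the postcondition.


Working backward. After the program, the postcondition u + 3*u - 6 < -4 must hold; in canonical form it is 4*u < 2.
Before u := u + 4: 4*u < -14
Before q := 3*q + 2*u + 3: 4*u < -14
Before the loop (bound <=1), unroll the exhaustion recursion (WP_0 = exit-now case; WP_j = one more guarded iteration, up to j = 1):
  WP_0: (not (u != q + 2)) and 4*u < -14
  WP_1: (not (u != q + 2)) and ((not (u != q + 2)) -> 4*u < -14)
So before the loop: (not (u != q + 2)) and ((not (u != q + 2)) -> 4*u < -14)
Before q := 3*q - u + 6: (not (2*u != 3*q + 8)) and ((not (2*u != 3*q + 8)) -> 4*u < -14)
Before skip: (not (2*u != 3*q + 8)) and ((not (2*u != 3*q + 8)) -> 4*u < -14)
Answer: WP = (not (2*u != 3*q + 8)) and ((not (2*u != 3*q + 8)) -> 4*u < -14)


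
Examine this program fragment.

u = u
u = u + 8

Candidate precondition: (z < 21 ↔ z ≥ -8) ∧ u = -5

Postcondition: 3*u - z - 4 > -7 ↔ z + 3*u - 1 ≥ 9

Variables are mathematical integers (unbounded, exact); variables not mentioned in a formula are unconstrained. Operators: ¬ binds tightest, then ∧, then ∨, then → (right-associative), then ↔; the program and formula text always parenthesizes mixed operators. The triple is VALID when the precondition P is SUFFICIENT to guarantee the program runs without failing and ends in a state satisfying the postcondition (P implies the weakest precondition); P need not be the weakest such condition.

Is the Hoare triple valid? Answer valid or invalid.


Working backward. After the program, the postcondition 3*u - z - 4 > -7 ↔ z + 3*u - 1 ≥ 9 must hold; in canonical form it is 3*u > z - 3 ↔ 3*u + z ≥ 10.
Before u := u + 8: 3*u > z - 27 ↔ 3*u + z ≥ -14
Before u := u: 3*u > z - 27 ↔ 3*u + z ≥ -14
The weakest precondition is 3*u > z - 27 ↔ 3*u + z ≥ -14.
Check whether (z < 21 ↔ z ≥ -8) ∧ u = -5 implies it.
Countermodel: at the initial state u = -5, z = 0, the precondition holds but the weakest precondition fails.
Answer: invalid
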